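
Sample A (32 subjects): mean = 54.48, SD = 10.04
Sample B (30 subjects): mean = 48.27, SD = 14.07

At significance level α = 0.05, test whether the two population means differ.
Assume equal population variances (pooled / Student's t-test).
Student's two-sample t-test (equal variances):
H₀: μ₁ = μ₂
H₁: μ₁ ≠ μ₂
df = n₁ + n₂ - 2 = 60
Pooled variance s_p² = [(n₁-1)s₁² + (n₂-1)s₂²] / (n₁ + n₂ - 2) = [(31)(10.04²) + (29)(14.07²)] / 60 = 147.7639
SE = √(s_p²(1/n₁ + 1/n₂)) = √(147.7639 × (1/32 + 1/30)) = 3.0892
t = (x̄₁ - x̄₂) / SE = (54.48 - 48.27) / 3.0892 = 6.21 / 3.0892 = 2.010
p-value = 0.0489

Since p-value < α = 0.05, we reject H₀.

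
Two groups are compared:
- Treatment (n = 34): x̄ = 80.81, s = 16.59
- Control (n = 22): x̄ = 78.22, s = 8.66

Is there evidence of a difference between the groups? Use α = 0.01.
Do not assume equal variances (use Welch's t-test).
Welch's two-sample t-test:
H₀: μ₁ = μ₂
H₁: μ₁ ≠ μ₂
s₁²/n₁ = 16.59²/34 = 8.0949,  s₂²/n₂ = 8.66²/22 = 3.4089
SE = √(s₁²/n₁ + s₂²/n₂) = √(8.0949 + 3.4089) = 3.3917
df (Welch-Satterthwaite) = (s₁²/n₁ + s₂²/n₂)² / [(s₁²/n₁)²/(n₁-1) + (s₂²/n₂)²/(n₂-1)] ≈ 52.12
t = (x̄₁ - x̄₂) / SE = (80.81 - 78.22) / 3.3917 = 2.59 / 3.3917 = 0.764
p-value = 0.4485

Since p-value > α = 0.01, we fail to reject H₀.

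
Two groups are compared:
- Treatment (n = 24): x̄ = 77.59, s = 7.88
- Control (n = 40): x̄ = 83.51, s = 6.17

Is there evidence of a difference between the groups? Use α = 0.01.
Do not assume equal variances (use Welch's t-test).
Welch's two-sample t-test:
H₀: μ₁ = μ₂
H₁: μ₁ ≠ μ₂
s₁²/n₁ = 7.88²/24 = 2.5873,  s₂²/n₂ = 6.17²/40 = 0.9517
SE = √(s₁²/n₁ + s₂²/n₂) = √(2.5873 + 0.9517) = 1.8812
df (Welch-Satterthwaite) = (s₁²/n₁ + s₂²/n₂)² / [(s₁²/n₁)²/(n₁-1) + (s₂²/n₂)²/(n₂-1)] ≈ 39.85
t = (x̄₁ - x̄₂) / SE = (77.59 - 83.51) / 1.8812 = -5.92 / 1.8812 = -3.147
p-value = 0.0031

Since p-value < α = 0.01, we reject H₀.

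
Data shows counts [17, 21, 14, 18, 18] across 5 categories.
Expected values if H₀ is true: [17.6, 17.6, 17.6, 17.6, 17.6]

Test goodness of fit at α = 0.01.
Chi-square goodness of fit test:
H₀: observed counts match expected distribution
H₁: observed counts differ from expected distribution
df = k - 1 = 4
χ² = Σ(O - E)²/E
   = (17 - 17.6)²/17.6 + (21 - 17.6)²/17.6 + (14 - 17.6)²/17.6 + (18 - 17.6)²/17.6 + (18 - 17.6)²/17.6
   = 0.020 + 0.657 + 0.736 + 0.009 + 0.009
   = 1.43
p-value = 0.8386

Since p-value > α = 0.01, we fail to reject H₀.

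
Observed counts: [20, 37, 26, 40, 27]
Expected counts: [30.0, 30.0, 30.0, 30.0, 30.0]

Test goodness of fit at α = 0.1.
Chi-square goodness of fit test:
H₀: observed counts match expected distribution
H₁: observed counts differ from expected distribution
df = k - 1 = 4
χ² = Σ(O - E)²/E
   = (20 - 30.0)²/30.0 + (37 - 30.0)²/30.0 + (26 - 30.0)²/30.0 + (40 - 30.0)²/30.0 + (27 - 30.0)²/30.0
   = 3.333 + 1.633 + 0.533 + 3.333 + 0.300
   = 9.13
p-value = 0.0579

Since p-value < α = 0.1, we reject H₀.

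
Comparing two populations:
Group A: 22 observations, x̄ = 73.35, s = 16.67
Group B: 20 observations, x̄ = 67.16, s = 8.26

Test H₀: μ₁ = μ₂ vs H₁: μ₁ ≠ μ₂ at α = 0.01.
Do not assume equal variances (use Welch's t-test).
Welch's two-sample t-test:
H₀: μ₁ = μ₂
H₁: μ₁ ≠ μ₂
s₁²/n₁ = 16.67²/22 = 12.6313,  s₂²/n₂ = 8.26²/20 = 3.4114
SE = √(s₁²/n₁ + s₂²/n₂) = √(12.6313 + 3.4114) = 4.0053
df (Welch-Satterthwaite) = (s₁²/n₁ + s₂²/n₂)² / [(s₁²/n₁)²/(n₁-1) + (s₂²/n₂)²/(n₂-1)] ≈ 31.35
t = (x̄₁ - x̄₂) / SE = (73.35 - 67.16) / 4.0053 = 6.19 / 4.0053 = 1.545
p-value = 0.1323

Since p-value > α = 0.01, we fail to reject H₀.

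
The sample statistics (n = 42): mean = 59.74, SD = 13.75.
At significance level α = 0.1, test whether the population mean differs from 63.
One-sample t-test:
H₀: μ = 63
H₁: μ ≠ 63
df = n - 1 = 41
t = (x̄ - μ₀) / (s/√n) = (59.74 - 63) / (13.75/√42) = -1.537
p-value = 0.1321

Since p-value > α = 0.1, we fail to reject H₀.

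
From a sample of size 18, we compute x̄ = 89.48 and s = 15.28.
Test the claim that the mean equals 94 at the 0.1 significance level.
One-sample t-test:
H₀: μ = 94
H₁: μ ≠ 94
df = n - 1 = 17
t = (x̄ - μ₀) / (s/√n) = (89.48 - 94) / (15.28/√18) = -1.255
p-value = 0.2265

Since p-value > α = 0.1, we fail to reject H₀.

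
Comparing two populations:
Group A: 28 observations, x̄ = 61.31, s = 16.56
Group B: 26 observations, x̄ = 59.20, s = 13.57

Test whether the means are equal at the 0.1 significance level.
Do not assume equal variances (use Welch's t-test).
Welch's two-sample t-test:
H₀: μ₁ = μ₂
H₁: μ₁ ≠ μ₂
s₁²/n₁ = 16.56²/28 = 9.7941,  s₂²/n₂ = 13.57²/26 = 7.0825
SE = √(s₁²/n₁ + s₂²/n₂) = √(9.7941 + 7.0825) = 4.1081
df (Welch-Satterthwaite) = (s₁²/n₁ + s₂²/n₂)² / [(s₁²/n₁)²/(n₁-1) + (s₂²/n₂)²/(n₂-1)] ≈ 51.23
t = (x̄₁ - x̄₂) / SE = (61.31 - 59.20) / 4.1081 = 2.11 / 4.1081 = 0.514
p-value = 0.6097

Since p-value > α = 0.1, we fail to reject H₀.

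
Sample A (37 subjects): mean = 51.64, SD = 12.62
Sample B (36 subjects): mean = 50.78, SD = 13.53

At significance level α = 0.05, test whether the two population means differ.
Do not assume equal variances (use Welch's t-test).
Welch's two-sample t-test:
H₀: μ₁ = μ₂
H₁: μ₁ ≠ μ₂
s₁²/n₁ = 12.62²/37 = 4.3044,  s₂²/n₂ = 13.53²/36 = 5.0850
SE = √(s₁²/n₁ + s₂²/n₂) = √(4.3044 + 5.0850) = 3.0642
df (Welch-Satterthwaite) = (s₁²/n₁ + s₂²/n₂)² / [(s₁²/n₁)²/(n₁-1) + (s₂²/n₂)²/(n₂-1)] ≈ 70.34
t = (x̄₁ - x̄₂) / SE = (51.64 - 50.78) / 3.0642 = 0.86 / 3.0642 = 0.281
p-value = 0.7798

Since p-value > α = 0.05, we fail to reject H₀.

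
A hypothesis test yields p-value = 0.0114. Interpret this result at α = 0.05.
Since p = 0.0114 < α = 0.05, reject H₀.
There is sufficient evidence to reject the null hypothesis; the result is statistically significant at the 0.05 level.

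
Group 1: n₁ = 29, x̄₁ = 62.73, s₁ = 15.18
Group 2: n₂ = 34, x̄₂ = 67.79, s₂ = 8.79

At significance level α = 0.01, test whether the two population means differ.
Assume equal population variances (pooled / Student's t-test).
Student's two-sample t-test (equal variances):
H₀: μ₁ = μ₂
H₁: μ₁ ≠ μ₂
df = n₁ + n₂ - 2 = 61
Pooled variance s_p² = [(n₁-1)s₁² + (n₂-1)s₂²] / (n₁ + n₂ - 2) = [(28)(15.18²) + (33)(8.79²)] / 61 = 147.5709
SE = √(s_p²(1/n₁ + 1/n₂)) = √(147.5709 × (1/29 + 1/34)) = 3.0707
t = (x̄₁ - x̄₂) / SE = (62.73 - 67.79) / 3.0707 = -5.06 / 3.0707 = -1.648
p-value = 0.1045

Since p-value > α = 0.01, we fail to reject H₀.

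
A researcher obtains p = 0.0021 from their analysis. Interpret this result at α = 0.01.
Since p = 0.0021 < α = 0.01, reject H₀.
There is sufficient evidence to reject the null hypothesis; the result is statistically significant at the 0.01 level.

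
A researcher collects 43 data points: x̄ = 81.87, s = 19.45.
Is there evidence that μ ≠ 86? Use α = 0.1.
One-sample t-test:
H₀: μ = 86
H₁: μ ≠ 86
df = n - 1 = 42
t = (x̄ - μ₀) / (s/√n) = (81.87 - 86) / (19.45/√43) = -1.392
p-value = 0.1711

Since p-value > α = 0.1, we fail to reject H₀.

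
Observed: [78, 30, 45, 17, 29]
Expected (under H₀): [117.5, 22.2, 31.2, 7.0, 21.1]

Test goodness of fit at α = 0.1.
Chi-square goodness of fit test:
H₀: observed counts match expected distribution
H₁: observed counts differ from expected distribution
df = k - 1 = 4
χ² = Σ(O - E)²/E
   = (78 - 117.5)²/117.5 + (30 - 22.2)²/22.2 + (45 - 31.2)²/31.2 + (17 - 7.0)²/7.0 + (29 - 21.1)²/21.1
   = 13.279 + 2.741 + 6.104 + 14.286 + 2.958
   = 39.37
p-value < 0.0001

Since p-value < α = 0.1, we reject H₀.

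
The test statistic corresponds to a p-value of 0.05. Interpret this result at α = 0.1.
Since p = 0.05 < α = 0.1, reject H₀.
There is sufficient evidence to reject the null hypothesis; the result is statistically significant at the 0.1 level.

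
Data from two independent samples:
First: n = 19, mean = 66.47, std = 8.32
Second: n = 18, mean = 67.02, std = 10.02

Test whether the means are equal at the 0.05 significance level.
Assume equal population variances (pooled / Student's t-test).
Student's two-sample t-test (equal variances):
H₀: μ₁ = μ₂
H₁: μ₁ ≠ μ₂
df = n₁ + n₂ - 2 = 35
Pooled variance s_p² = [(n₁-1)s₁² + (n₂-1)s₂²] / (n₁ + n₂ - 2) = [(18)(8.32²) + (17)(10.02²)] / 35 = 84.3660
SE = √(s_p²(1/n₁ + 1/n₂)) = √(84.3660 × (1/19 + 1/18)) = 3.0211
t = (x̄₁ - x̄₂) / SE = (66.47 - 67.02) / 3.0211 = -0.55 / 3.0211 = -0.182
p-value = 0.8566

Since p-value > α = 0.05, we fail to reject H₀.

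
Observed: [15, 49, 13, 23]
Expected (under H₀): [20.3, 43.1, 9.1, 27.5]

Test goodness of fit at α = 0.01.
Chi-square goodness of fit test:
H₀: observed counts match expected distribution
H₁: observed counts differ from expected distribution
df = k - 1 = 3
χ² = Σ(O - E)²/E
   = (15 - 20.3)²/20.3 + (49 - 43.1)²/43.1 + (13 - 9.1)²/9.1 + (23 - 27.5)²/27.5
   = 1.384 + 0.808 + 1.671 + 0.736
   = 4.60
p-value = 0.2036

Since p-value > α = 0.01, we fail to reject H₀.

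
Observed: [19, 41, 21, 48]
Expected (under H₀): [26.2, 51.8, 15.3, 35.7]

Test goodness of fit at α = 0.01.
Chi-square goodness of fit test:
H₀: observed counts match expected distribution
H₁: observed counts differ from expected distribution
df = k - 1 = 3
χ² = Σ(O - E)²/E
   = (19 - 26.2)²/26.2 + (41 - 51.8)²/51.8 + (21 - 15.3)²/15.3 + (48 - 35.7)²/35.7
   = 1.979 + 2.252 + 2.124 + 4.238
   = 10.59
p-value = 0.0142

Since p-value > α = 0.01, we fail to reject H₀.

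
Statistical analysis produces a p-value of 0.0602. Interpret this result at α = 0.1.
Since p = 0.0602 < α = 0.1, reject H₀.
There is sufficient evidence to reject the null hypothesis; the result is statistically significant at the 0.1 level.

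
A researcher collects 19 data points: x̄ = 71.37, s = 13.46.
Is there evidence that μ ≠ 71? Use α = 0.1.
One-sample t-test:
H₀: μ = 71
H₁: μ ≠ 71
df = n - 1 = 18
t = (x̄ - μ₀) / (s/√n) = (71.37 - 71) / (13.46/√19) = 0.120
p-value = 0.9060

Since p-value > α = 0.1, we fail to reject H₀.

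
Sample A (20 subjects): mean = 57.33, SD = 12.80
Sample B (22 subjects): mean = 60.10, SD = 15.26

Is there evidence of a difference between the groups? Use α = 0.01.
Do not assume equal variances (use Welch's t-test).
Welch's two-sample t-test:
H₀: μ₁ = μ₂
H₁: μ₁ ≠ μ₂
s₁²/n₁ = 12.80²/20 = 8.1920,  s₂²/n₂ = 15.26²/22 = 10.5849
SE = √(s₁²/n₁ + s₂²/n₂) = √(8.1920 + 10.5849) = 4.3332
df (Welch-Satterthwaite) = (s₁²/n₁ + s₂²/n₂)² / [(s₁²/n₁)²/(n₁-1) + (s₂²/n₂)²/(n₂-1)] ≈ 39.76
t = (x̄₁ - x̄₂) / SE = (57.33 - 60.10) / 4.3332 = -2.77 / 4.3332 = -0.639
p-value = 0.5263

Since p-value > α = 0.01, we fail to reject H₀.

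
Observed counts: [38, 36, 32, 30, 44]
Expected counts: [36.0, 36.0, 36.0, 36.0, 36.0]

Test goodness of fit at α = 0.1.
Chi-square goodness of fit test:
H₀: observed counts match expected distribution
H₁: observed counts differ from expected distribution
df = k - 1 = 4
χ² = Σ(O - E)²/E
   = (38 - 36.0)²/36.0 + (36 - 36.0)²/36.0 + (32 - 36.0)²/36.0 + (30 - 36.0)²/36.0 + (44 - 36.0)²/36.0
   = 0.111 + 0.000 + 0.444 + 1.000 + 1.778
   = 3.33
p-value = 0.5037

Since p-value > α = 0.1, we fail to reject H₀.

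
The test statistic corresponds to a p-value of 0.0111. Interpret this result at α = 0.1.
Since p = 0.0111 < α = 0.1, reject H₀.
There is sufficient evidence to reject the null hypothesis; the result is statistically significant at the 0.1 level.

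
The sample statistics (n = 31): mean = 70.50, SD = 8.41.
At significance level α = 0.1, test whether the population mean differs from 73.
One-sample t-test:
H₀: μ = 73
H₁: μ ≠ 73
df = n - 1 = 30
t = (x̄ - μ₀) / (s/√n) = (70.50 - 73) / (8.41/√31) = -1.655
p-value = 0.1083

Since p-value > α = 0.1, we fail to reject H₀.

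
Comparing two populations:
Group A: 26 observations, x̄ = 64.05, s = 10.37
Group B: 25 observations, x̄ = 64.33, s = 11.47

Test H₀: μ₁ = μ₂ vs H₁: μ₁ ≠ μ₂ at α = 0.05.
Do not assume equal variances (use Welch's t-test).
Welch's two-sample t-test:
H₀: μ₁ = μ₂
H₁: μ₁ ≠ μ₂
s₁²/n₁ = 10.37²/26 = 4.1360,  s₂²/n₂ = 11.47²/25 = 5.2624
SE = √(s₁²/n₁ + s₂²/n₂) = √(4.1360 + 5.2624) = 3.0657
df (Welch-Satterthwaite) = (s₁²/n₁ + s₂²/n₂)² / [(s₁²/n₁)²/(n₁-1) + (s₂²/n₂)²/(n₂-1)] ≈ 48.05
t = (x̄₁ - x̄₂) / SE = (64.05 - 64.33) / 3.0657 = -0.28 / 3.0657 = -0.091
p-value = 0.9276

Since p-value > α = 0.05, we fail to reject H₀.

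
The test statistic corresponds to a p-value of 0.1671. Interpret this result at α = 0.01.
Since p = 0.1671 > α = 0.01, fail to reject H₀.
There is insufficient evidence to reject the null hypothesis; the result is not statistically significant at the 0.01 level.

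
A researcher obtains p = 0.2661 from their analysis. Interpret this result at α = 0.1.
Since p = 0.2661 > α = 0.1, fail to reject H₀.
There is insufficient evidence to reject the null hypothesis; the result is not statistically significant at the 0.1 level.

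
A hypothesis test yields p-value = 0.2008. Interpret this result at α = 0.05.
Since p = 0.2008 > α = 0.05, fail to reject H₀.
There is insufficient evidence to reject the null hypothesis; the result is not statistically significant at the 0.05 level.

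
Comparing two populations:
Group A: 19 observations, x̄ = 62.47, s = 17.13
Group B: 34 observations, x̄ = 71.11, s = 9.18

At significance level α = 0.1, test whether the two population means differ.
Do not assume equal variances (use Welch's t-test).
Welch's two-sample t-test:
H₀: μ₁ = μ₂
H₁: μ₁ ≠ μ₂
s₁²/n₁ = 17.13²/19 = 15.4440,  s₂²/n₂ = 9.18²/34 = 2.4786
SE = √(s₁²/n₁ + s₂²/n₂) = √(15.4440 + 2.4786) = 4.2335
df (Welch-Satterthwaite) = (s₁²/n₁ + s₂²/n₂)² / [(s₁²/n₁)²/(n₁-1) + (s₂²/n₂)²/(n₂-1)] ≈ 23.91
t = (x̄₁ - x̄₂) / SE = (62.47 - 71.11) / 4.2335 = -8.64 / 4.2335 = -2.041
p-value = 0.0525

Since p-value < α = 0.1, we reject H₀.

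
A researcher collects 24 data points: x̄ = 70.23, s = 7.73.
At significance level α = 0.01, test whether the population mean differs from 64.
One-sample t-test:
H₀: μ = 64
H₁: μ ≠ 64
df = n - 1 = 23
t = (x̄ - μ₀) / (s/√n) = (70.23 - 64) / (7.73/√24) = 3.948
p-value = 0.0006

Since p-value < α = 0.01, we reject H₀.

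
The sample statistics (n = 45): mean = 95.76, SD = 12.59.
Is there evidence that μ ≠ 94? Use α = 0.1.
One-sample t-test:
H₀: μ = 94
H₁: μ ≠ 94
df = n - 1 = 44
t = (x̄ - μ₀) / (s/√n) = (95.76 - 94) / (12.59/√45) = 0.938
p-value = 0.3535

Since p-value > α = 0.1, we fail to reject H₀.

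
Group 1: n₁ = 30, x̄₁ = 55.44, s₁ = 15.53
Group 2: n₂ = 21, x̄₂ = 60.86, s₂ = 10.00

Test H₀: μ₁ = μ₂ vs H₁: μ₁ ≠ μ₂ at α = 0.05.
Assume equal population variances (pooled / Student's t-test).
Student's two-sample t-test (equal variances):
H₀: μ₁ = μ₂
H₁: μ₁ ≠ μ₂
df = n₁ + n₂ - 2 = 49
Pooled variance s_p² = [(n₁-1)s₁² + (n₂-1)s₂²] / (n₁ + n₂ - 2) = [(29)(15.53²) + (20)(10.00²)] / 49 = 183.5560
SE = √(s_p²(1/n₁ + 1/n₂)) = √(183.5560 × (1/30 + 1/21)) = 3.8548
t = (x̄₁ - x̄₂) / SE = (55.44 - 60.86) / 3.8548 = -5.42 / 3.8548 = -1.406
p-value = 0.1660

Since p-value > α = 0.05, we fail to reject H₀.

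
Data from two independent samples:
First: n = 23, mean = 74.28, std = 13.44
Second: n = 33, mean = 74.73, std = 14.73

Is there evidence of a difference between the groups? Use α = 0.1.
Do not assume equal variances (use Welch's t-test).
Welch's two-sample t-test:
H₀: μ₁ = μ₂
H₁: μ₁ ≠ μ₂
s₁²/n₁ = 13.44²/23 = 7.8536,  s₂²/n₂ = 14.73²/33 = 6.5749
SE = √(s₁²/n₁ + s₂²/n₂) = √(7.8536 + 6.5749) = 3.7985
df (Welch-Satterthwaite) = (s₁²/n₁ + s₂²/n₂)² / [(s₁²/n₁)²/(n₁-1) + (s₂²/n₂)²/(n₂-1)] ≈ 50.11
t = (x̄₁ - x̄₂) / SE = (74.28 - 74.73) / 3.7985 = -0.45 / 3.7985 = -0.118
p-value = 0.9062

Since p-value > α = 0.1, we fail to reject H₀.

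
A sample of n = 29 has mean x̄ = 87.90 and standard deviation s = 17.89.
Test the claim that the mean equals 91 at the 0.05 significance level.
One-sample t-test:
H₀: μ = 91
H₁: μ ≠ 91
df = n - 1 = 28
t = (x̄ - μ₀) / (s/√n) = (87.90 - 91) / (17.89/√29) = -0.933
p-value = 0.3587

Since p-value > α = 0.05, we fail to reject H₀.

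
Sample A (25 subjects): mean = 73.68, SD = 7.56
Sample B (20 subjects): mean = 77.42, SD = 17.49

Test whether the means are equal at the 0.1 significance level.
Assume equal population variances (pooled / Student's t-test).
Student's two-sample t-test (equal variances):
H₀: μ₁ = μ₂
H₁: μ₁ ≠ μ₂
df = n₁ + n₂ - 2 = 43
Pooled variance s_p² = [(n₁-1)s₁² + (n₂-1)s₂²] / (n₁ + n₂ - 2) = [(24)(7.56²) + (19)(17.49²)] / 43 = 167.0648
SE = √(s_p²(1/n₁ + 1/n₂)) = √(167.0648 × (1/25 + 1/20)) = 3.8776
t = (x̄₁ - x̄₂) / SE = (73.68 - 77.42) / 3.8776 = -3.74 / 3.8776 = -0.965
p-value = 0.3402

Since p-value > α = 0.1, we fail to reject H₀.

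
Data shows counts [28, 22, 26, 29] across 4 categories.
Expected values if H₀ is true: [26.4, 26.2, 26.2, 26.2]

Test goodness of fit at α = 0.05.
Chi-square goodness of fit test:
H₀: observed counts match expected distribution
H₁: observed counts differ from expected distribution
df = k - 1 = 3
χ² = Σ(O - E)²/E
   = (28 - 26.4)²/26.4 + (22 - 26.2)²/26.2 + (26 - 26.2)²/26.2 + (29 - 26.2)²/26.2
   = 0.097 + 0.673 + 0.002 + 0.299
   = 1.07
p-value = 0.7841

Since p-value > α = 0.05, we fail to reject H₀.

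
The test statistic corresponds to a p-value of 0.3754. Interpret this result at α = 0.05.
Since p = 0.3754 > α = 0.05, fail to reject H₀.
There is insufficient evidence to reject the null hypothesis; the result is not statistically significant at the 0.05 level.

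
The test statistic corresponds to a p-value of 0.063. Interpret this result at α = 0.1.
Since p = 0.063 < α = 0.1, reject H₀.
There is sufficient evidence to reject the null hypothesis; the result is statistically significant at the 0.1 level.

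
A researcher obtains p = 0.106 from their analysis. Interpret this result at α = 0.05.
Since p = 0.106 > α = 0.05, fail to reject H₀.
There is insufficient evidence to reject the null hypothesis; the result is not statistically significant at the 0.05 level.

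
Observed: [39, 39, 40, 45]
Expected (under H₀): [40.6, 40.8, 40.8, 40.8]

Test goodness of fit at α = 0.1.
Chi-square goodness of fit test:
H₀: observed counts match expected distribution
H₁: observed counts differ from expected distribution
df = k - 1 = 3
χ² = Σ(O - E)²/E
   = (39 - 40.6)²/40.6 + (39 - 40.8)²/40.8 + (40 - 40.8)²/40.8 + (45 - 40.8)²/40.8
   = 0.063 + 0.079 + 0.016 + 0.432
   = 0.59
p-value = 0.8986

Since p-value > α = 0.1, we fail to reject H₀.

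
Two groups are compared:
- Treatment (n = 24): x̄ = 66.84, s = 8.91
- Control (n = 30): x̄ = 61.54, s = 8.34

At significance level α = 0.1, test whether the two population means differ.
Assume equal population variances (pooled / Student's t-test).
Student's two-sample t-test (equal variances):
H₀: μ₁ = μ₂
H₁: μ₁ ≠ μ₂
df = n₁ + n₂ - 2 = 52
Pooled variance s_p² = [(n₁-1)s₁² + (n₂-1)s₂²] / (n₁ + n₂ - 2) = [(23)(8.91²) + (29)(8.34²)] / 52 = 73.9046
SE = √(s_p²(1/n₁ + 1/n₂)) = √(73.9046 × (1/24 + 1/30)) = 2.3543
t = (x̄₁ - x̄₂) / SE = (66.84 - 61.54) / 2.3543 = 5.30 / 2.3543 = 2.251
p-value = 0.0286

Since p-value < α = 0.1, we reject H₀.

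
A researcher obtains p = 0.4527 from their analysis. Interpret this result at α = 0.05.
Since p = 0.4527 > α = 0.05, fail to reject H₀.
There is insufficient evidence to reject the null hypothesis; the result is not statistically significant at the 0.05 level.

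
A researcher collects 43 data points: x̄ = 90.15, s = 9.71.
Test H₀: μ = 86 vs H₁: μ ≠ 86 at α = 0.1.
One-sample t-test:
H₀: μ = 86
H₁: μ ≠ 86
df = n - 1 = 42
t = (x̄ - μ₀) / (s/√n) = (90.15 - 86) / (9.71/√43) = 2.803
p-value = 0.0076

Since p-value < α = 0.1, we reject H₀.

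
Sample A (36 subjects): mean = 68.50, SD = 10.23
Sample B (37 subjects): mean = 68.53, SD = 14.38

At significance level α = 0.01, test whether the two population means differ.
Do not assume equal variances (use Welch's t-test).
Welch's two-sample t-test:
H₀: μ₁ = μ₂
H₁: μ₁ ≠ μ₂
s₁²/n₁ = 10.23²/36 = 2.9070,  s₂²/n₂ = 14.38²/37 = 5.5888
SE = √(s₁²/n₁ + s₂²/n₂) = √(2.9070 + 5.5888) = 2.9148
df (Welch-Satterthwaite) = (s₁²/n₁ + s₂²/n₂)² / [(s₁²/n₁)²/(n₁-1) + (s₂²/n₂)²/(n₂-1)] ≈ 65.08
t = (x̄₁ - x̄₂) / SE = (68.50 - 68.53) / 2.9148 = -0.03 / 2.9148 = -0.010
p-value = 0.9918

Since p-value > α = 0.01, we fail to reject H₀.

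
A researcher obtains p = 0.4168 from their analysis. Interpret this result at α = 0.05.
Since p = 0.4168 > α = 0.05, fail to reject H₀.
There is insufficient evidence to reject the null hypothesis; the result is not statistically significant at the 0.05 level.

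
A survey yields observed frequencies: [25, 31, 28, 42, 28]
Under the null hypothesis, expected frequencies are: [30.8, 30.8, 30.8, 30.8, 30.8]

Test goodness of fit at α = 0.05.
Chi-square goodness of fit test:
H₀: observed counts match expected distribution
H₁: observed counts differ from expected distribution
df = k - 1 = 4
χ² = Σ(O - E)²/E
   = (25 - 30.8)²/30.8 + (31 - 30.8)²/30.8 + (28 - 30.8)²/30.8 + (42 - 30.8)²/30.8 + (28 - 30.8)²/30.8
   = 1.092 + 0.001 + 0.255 + 4.073 + 0.255
   = 5.68
p-value = 0.2247

Since p-value > α = 0.05, we fail to reject H₀.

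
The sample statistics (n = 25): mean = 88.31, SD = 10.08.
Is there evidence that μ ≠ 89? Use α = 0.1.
One-sample t-test:
H₀: μ = 89
H₁: μ ≠ 89
df = n - 1 = 24
t = (x̄ - μ₀) / (s/√n) = (88.31 - 89) / (10.08/√25) = -0.342
p-value = 0.7351

Since p-value > α = 0.1, we fail to reject H₀.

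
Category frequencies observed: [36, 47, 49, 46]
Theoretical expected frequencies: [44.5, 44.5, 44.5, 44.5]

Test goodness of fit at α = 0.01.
Chi-square goodness of fit test:
H₀: observed counts match expected distribution
H₁: observed counts differ from expected distribution
df = k - 1 = 3
χ² = Σ(O - E)²/E
   = (36 - 44.5)²/44.5 + (47 - 44.5)²/44.5 + (49 - 44.5)²/44.5 + (46 - 44.5)²/44.5
   = 1.624 + 0.140 + 0.455 + 0.051
   = 2.27
p-value = 0.5184

Since p-value > α = 0.01, we fail to reject H₀.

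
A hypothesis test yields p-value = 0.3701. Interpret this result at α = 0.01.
Since p = 0.3701 > α = 0.01, fail to reject H₀.
There is insufficient evidence to reject the null hypothesis; the result is not statistically significant at the 0.01 level.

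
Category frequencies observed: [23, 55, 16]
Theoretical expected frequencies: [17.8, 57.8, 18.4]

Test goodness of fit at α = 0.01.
Chi-square goodness of fit test:
H₀: observed counts match expected distribution
H₁: observed counts differ from expected distribution
df = k - 1 = 2
χ² = Σ(O - E)²/E
   = (23 - 17.8)²/17.8 + (55 - 57.8)²/57.8 + (16 - 18.4)²/18.4
   = 1.519 + 0.136 + 0.313
   = 1.97
p-value = 0.3739

Since p-value > α = 0.01, we fail to reject H₀.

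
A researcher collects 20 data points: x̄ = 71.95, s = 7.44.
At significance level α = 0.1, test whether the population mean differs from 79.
One-sample t-test:
H₀: μ = 79
H₁: μ ≠ 79
df = n - 1 = 19
t = (x̄ - μ₀) / (s/√n) = (71.95 - 79) / (7.44/√20) = -4.238
p-value = 0.0004

Since p-value < α = 0.1, we reject H₀.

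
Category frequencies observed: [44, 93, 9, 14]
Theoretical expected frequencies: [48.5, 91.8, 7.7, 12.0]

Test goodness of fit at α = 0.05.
Chi-square goodness of fit test:
H₀: observed counts match expected distribution
H₁: observed counts differ from expected distribution
df = k - 1 = 3
χ² = Σ(O - E)²/E
   = (44 - 48.5)²/48.5 + (93 - 91.8)²/91.8 + (9 - 7.7)²/7.7 + (14 - 12.0)²/12.0
   = 0.418 + 0.016 + 0.219 + 0.333
   = 0.99
p-value = 0.8046

Since p-value > α = 0.05, we fail to reject H₀.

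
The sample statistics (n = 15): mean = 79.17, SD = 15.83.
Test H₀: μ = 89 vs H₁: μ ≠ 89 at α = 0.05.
One-sample t-test:
H₀: μ = 89
H₁: μ ≠ 89
df = n - 1 = 14
t = (x̄ - μ₀) / (s/√n) = (79.17 - 89) / (15.83/√15) = -2.405
p-value = 0.0306

Since p-value < α = 0.05, we reject H₀.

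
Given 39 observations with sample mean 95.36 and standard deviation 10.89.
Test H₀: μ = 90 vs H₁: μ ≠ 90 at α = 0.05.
One-sample t-test:
H₀: μ = 90
H₁: μ ≠ 90
df = n - 1 = 38
t = (x̄ - μ₀) / (s/√n) = (95.36 - 90) / (10.89/√39) = 3.074
p-value = 0.0039

Since p-value < α = 0.05, we reject H₀.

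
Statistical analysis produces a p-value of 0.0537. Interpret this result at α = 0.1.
Since p = 0.0537 < α = 0.1, reject H₀.
There is sufficient evidence to reject the null hypothesis; the result is statistically significant at the 0.1 level.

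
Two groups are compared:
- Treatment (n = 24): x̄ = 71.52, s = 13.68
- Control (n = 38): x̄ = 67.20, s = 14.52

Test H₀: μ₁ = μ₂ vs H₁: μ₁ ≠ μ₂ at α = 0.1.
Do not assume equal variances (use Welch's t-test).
Welch's two-sample t-test:
H₀: μ₁ = μ₂
H₁: μ₁ ≠ μ₂
s₁²/n₁ = 13.68²/24 = 7.7976,  s₂²/n₂ = 14.52²/38 = 5.5482
SE = √(s₁²/n₁ + s₂²/n₂) = √(7.7976 + 5.5482) = 3.6532
df (Welch-Satterthwaite) = (s₁²/n₁ + s₂²/n₂)² / [(s₁²/n₁)²/(n₁-1) + (s₂²/n₂)²/(n₂-1)] ≈ 51.25
t = (x̄₁ - x̄₂) / SE = (71.52 - 67.20) / 3.6532 = 4.32 / 3.6532 = 1.183
p-value = 0.2425

Since p-value > α = 0.1, we fail to reject H₀.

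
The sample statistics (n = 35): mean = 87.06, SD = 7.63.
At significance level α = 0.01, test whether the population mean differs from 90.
One-sample t-test:
H₀: μ = 90
H₁: μ ≠ 90
df = n - 1 = 34
t = (x̄ - μ₀) / (s/√n) = (87.06 - 90) / (7.63/√35) = -2.280
p-value = 0.0290

Since p-value > α = 0.01, we fail to reject H₀.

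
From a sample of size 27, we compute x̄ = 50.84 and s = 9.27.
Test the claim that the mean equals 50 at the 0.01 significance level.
One-sample t-test:
H₀: μ = 50
H₁: μ ≠ 50
df = n - 1 = 26
t = (x̄ - μ₀) / (s/√n) = (50.84 - 50) / (9.27/√27) = 0.471
p-value = 0.6417

Since p-value > α = 0.01, we fail to reject H₀.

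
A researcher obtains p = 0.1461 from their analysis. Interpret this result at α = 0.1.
Since p = 0.1461 > α = 0.1, fail to reject H₀.
There is insufficient evidence to reject the null hypothesis; the result is not statistically significant at the 0.1 level.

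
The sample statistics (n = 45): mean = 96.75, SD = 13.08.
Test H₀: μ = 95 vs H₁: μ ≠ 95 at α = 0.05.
One-sample t-test:
H₀: μ = 95
H₁: μ ≠ 95
df = n - 1 = 44
t = (x̄ - μ₀) / (s/√n) = (96.75 - 95) / (13.08/√45) = 0.898
p-value = 0.3743

Since p-value > α = 0.05, we fail to reject H₀.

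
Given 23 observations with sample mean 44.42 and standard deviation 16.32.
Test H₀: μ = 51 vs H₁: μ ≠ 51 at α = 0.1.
One-sample t-test:
H₀: μ = 51
H₁: μ ≠ 51
df = n - 1 = 22
t = (x̄ - μ₀) / (s/√n) = (44.42 - 51) / (16.32/√23) = -1.934
p-value = 0.0661

Since p-value < α = 0.1, we reject H₀.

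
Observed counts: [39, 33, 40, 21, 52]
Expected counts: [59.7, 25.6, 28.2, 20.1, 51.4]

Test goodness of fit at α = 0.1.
Chi-square goodness of fit test:
H₀: observed counts match expected distribution
H₁: observed counts differ from expected distribution
df = k - 1 = 4
χ² = Σ(O - E)²/E
   = (39 - 59.7)²/59.7 + (33 - 25.6)²/25.6 + (40 - 28.2)²/28.2 + (21 - 20.1)²/20.1 + (52 - 51.4)²/51.4
   = 7.177 + 2.139 + 4.938 + 0.040 + 0.007
   = 14.30
p-value = 0.0064

Since p-value < α = 0.1, we reject H₀.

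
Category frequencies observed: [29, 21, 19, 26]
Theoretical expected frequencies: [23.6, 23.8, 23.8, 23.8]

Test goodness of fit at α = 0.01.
Chi-square goodness of fit test:
H₀: observed counts match expected distribution
H₁: observed counts differ from expected distribution
df = k - 1 = 3
χ² = Σ(O - E)²/E
   = (29 - 23.6)²/23.6 + (21 - 23.8)²/23.8 + (19 - 23.8)²/23.8 + (26 - 23.8)²/23.8
   = 1.236 + 0.329 + 0.968 + 0.203
   = 2.74
p-value = 0.4341

Since p-value > α = 0.01, we fail to reject H₀.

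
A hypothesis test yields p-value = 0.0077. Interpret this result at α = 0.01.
Since p = 0.0077 < α = 0.01, reject H₀.
There is sufficient evidence to reject the null hypothesis; the result is statistically significant at the 0.01 level.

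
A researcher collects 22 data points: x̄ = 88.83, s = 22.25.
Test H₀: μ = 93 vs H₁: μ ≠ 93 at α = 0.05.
One-sample t-test:
H₀: μ = 93
H₁: μ ≠ 93
df = n - 1 = 21
t = (x̄ - μ₀) / (s/√n) = (88.83 - 93) / (22.25/√22) = -0.879
p-value = 0.3893

Since p-value > α = 0.05, we fail to reject H₀.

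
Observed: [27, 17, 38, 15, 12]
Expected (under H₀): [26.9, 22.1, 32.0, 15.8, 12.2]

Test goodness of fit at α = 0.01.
Chi-square goodness of fit test:
H₀: observed counts match expected distribution
H₁: observed counts differ from expected distribution
df = k - 1 = 4
χ² = Σ(O - E)²/E
   = (27 - 26.9)²/26.9 + (17 - 22.1)²/22.1 + (38 - 32.0)²/32.0 + (15 - 15.8)²/15.8 + (12 - 12.2)²/12.2
   = 0.000 + 1.177 + 1.125 + 0.041 + 0.003
   = 2.35
p-value = 0.6724

Since p-value > α = 0.01, we fail to reject H₀.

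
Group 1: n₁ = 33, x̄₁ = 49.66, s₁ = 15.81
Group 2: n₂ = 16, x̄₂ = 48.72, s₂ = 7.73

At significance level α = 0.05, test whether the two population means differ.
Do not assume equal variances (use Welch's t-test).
Welch's two-sample t-test:
H₀: μ₁ = μ₂
H₁: μ₁ ≠ μ₂
s₁²/n₁ = 15.81²/33 = 7.5744,  s₂²/n₂ = 7.73²/16 = 3.7346
SE = √(s₁²/n₁ + s₂²/n₂) = √(7.5744 + 3.7346) = 3.3629
df (Welch-Satterthwaite) = (s₁²/n₁ + s₂²/n₂)² / [(s₁²/n₁)²/(n₁-1) + (s₂²/n₂)²/(n₂-1)] ≈ 46.97
t = (x̄₁ - x̄₂) / SE = (49.66 - 48.72) / 3.3629 = 0.94 / 3.3629 = 0.280
p-value = 0.7811

Since p-value > α = 0.05, we fail to reject H₀.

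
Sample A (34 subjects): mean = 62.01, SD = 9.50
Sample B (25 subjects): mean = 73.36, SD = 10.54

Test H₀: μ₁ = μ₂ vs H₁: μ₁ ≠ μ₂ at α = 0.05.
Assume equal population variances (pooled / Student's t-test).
Student's two-sample t-test (equal variances):
H₀: μ₁ = μ₂
H₁: μ₁ ≠ μ₂
df = n₁ + n₂ - 2 = 57
Pooled variance s_p² = [(n₁-1)s₁² + (n₂-1)s₂²] / (n₁ + n₂ - 2) = [(33)(9.50²) + (24)(10.54²)] / 57 = 99.0254
SE = √(s_p²(1/n₁ + 1/n₂)) = √(99.0254 × (1/34 + 1/25)) = 2.6217
t = (x̄₁ - x̄₂) / SE = (62.01 - 73.36) / 2.6217 = -11.35 / 2.6217 = -4.329
p-value = 0.0001

Since p-value < α = 0.05, we reject H₀.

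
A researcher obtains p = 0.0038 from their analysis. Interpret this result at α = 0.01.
Since p = 0.0038 < α = 0.01, reject H₀.
There is sufficient evidence to reject the null hypothesis; the result is statistically significant at the 0.01 level.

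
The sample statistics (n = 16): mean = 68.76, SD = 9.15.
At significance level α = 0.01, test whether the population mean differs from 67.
One-sample t-test:
H₀: μ = 67
H₁: μ ≠ 67
df = n - 1 = 15
t = (x̄ - μ₀) / (s/√n) = (68.76 - 67) / (9.15/√16) = 0.769
p-value = 0.4536

Since p-value > α = 0.01, we fail to reject H₀.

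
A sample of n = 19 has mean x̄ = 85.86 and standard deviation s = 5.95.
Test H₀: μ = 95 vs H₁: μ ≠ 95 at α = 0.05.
One-sample t-test:
H₀: μ = 95
H₁: μ ≠ 95
df = n - 1 = 18
t = (x̄ - μ₀) / (s/√n) = (85.86 - 95) / (5.95/√19) = -6.696
p-value < 0.0001

Since p-value < α = 0.05, we reject H₀.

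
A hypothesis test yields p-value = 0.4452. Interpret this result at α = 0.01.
Since p = 0.4452 > α = 0.01, fail to reject H₀.
There is insufficient evidence to reject the null hypothesis; the result is not statistically significant at the 0.01 level.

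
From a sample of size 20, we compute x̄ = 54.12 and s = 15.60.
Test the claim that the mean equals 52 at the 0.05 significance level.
One-sample t-test:
H₀: μ = 52
H₁: μ ≠ 52
df = n - 1 = 19
t = (x̄ - μ₀) / (s/√n) = (54.12 - 52) / (15.60/√20) = 0.608
p-value = 0.5505

Since p-value > α = 0.05, we fail to reject H₀.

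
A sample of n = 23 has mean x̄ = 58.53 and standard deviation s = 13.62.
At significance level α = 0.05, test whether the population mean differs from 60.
One-sample t-test:
H₀: μ = 60
H₁: μ ≠ 60
df = n - 1 = 22
t = (x̄ - μ₀) / (s/√n) = (58.53 - 60) / (13.62/√23) = -0.518
p-value = 0.6099

Since p-value > α = 0.05, we fail to reject H₀.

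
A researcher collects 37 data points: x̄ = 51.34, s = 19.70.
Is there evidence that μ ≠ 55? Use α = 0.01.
One-sample t-test:
H₀: μ = 55
H₁: μ ≠ 55
df = n - 1 = 36
t = (x̄ - μ₀) / (s/√n) = (51.34 - 55) / (19.70/√37) = -1.130
p-value = 0.2659

Since p-value > α = 0.01, we fail to reject H₀.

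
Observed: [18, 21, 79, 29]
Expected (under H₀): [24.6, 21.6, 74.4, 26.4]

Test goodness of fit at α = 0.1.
Chi-square goodness of fit test:
H₀: observed counts match expected distribution
H₁: observed counts differ from expected distribution
df = k - 1 = 3
χ² = Σ(O - E)²/E
   = (18 - 24.6)²/24.6 + (21 - 21.6)²/21.6 + (79 - 74.4)²/74.4 + (29 - 26.4)²/26.4
   = 1.771 + 0.017 + 0.284 + 0.256
   = 2.33
p-value = 0.5072

Since p-value > α = 0.1, we fail to reject H₀.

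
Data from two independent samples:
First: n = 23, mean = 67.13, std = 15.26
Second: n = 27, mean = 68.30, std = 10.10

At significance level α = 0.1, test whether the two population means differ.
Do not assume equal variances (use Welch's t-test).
Welch's two-sample t-test:
H₀: μ₁ = μ₂
H₁: μ₁ ≠ μ₂
s₁²/n₁ = 15.26²/23 = 10.1247,  s₂²/n₂ = 10.10²/27 = 3.7781
SE = √(s₁²/n₁ + s₂²/n₂) = √(10.1247 + 3.7781) = 3.7286
df (Welch-Satterthwaite) = (s₁²/n₁ + s₂²/n₂)² / [(s₁²/n₁)²/(n₁-1) + (s₂²/n₂)²/(n₂-1)] ≈ 37.11
t = (x̄₁ - x̄₂) / SE = (67.13 - 68.30) / 3.7286 = -1.17 / 3.7286 = -0.314
p-value = 0.7554

Since p-value > α = 0.1, we fail to reject H₀.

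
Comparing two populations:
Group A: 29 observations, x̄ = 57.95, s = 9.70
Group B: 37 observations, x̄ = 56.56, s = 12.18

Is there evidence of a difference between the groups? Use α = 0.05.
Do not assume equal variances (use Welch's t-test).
Welch's two-sample t-test:
H₀: μ₁ = μ₂
H₁: μ₁ ≠ μ₂
s₁²/n₁ = 9.70²/29 = 3.2445,  s₂²/n₂ = 12.18²/37 = 4.0095
SE = √(s₁²/n₁ + s₂²/n₂) = √(3.2445 + 4.0095) = 2.6933
df (Welch-Satterthwaite) = (s₁²/n₁ + s₂²/n₂)² / [(s₁²/n₁)²/(n₁-1) + (s₂²/n₂)²/(n₂-1)] ≈ 63.98
t = (x̄₁ - x̄₂) / SE = (57.95 - 56.56) / 2.6933 = 1.39 / 2.6933 = 0.516
p-value = 0.6076

Since p-value > α = 0.05, we fail to reject H₀.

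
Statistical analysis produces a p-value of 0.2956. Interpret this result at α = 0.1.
Since p = 0.2956 > α = 0.1, fail to reject H₀.
There is insufficient evidence to reject the null hypothesis; the result is not statistically significant at the 0.1 level.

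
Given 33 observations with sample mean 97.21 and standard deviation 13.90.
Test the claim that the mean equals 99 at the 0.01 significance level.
One-sample t-test:
H₀: μ = 99
H₁: μ ≠ 99
df = n - 1 = 32
t = (x̄ - μ₀) / (s/√n) = (97.21 - 99) / (13.90/√33) = -0.740
p-value = 0.4648

Since p-value > α = 0.01, we fail to reject H₀.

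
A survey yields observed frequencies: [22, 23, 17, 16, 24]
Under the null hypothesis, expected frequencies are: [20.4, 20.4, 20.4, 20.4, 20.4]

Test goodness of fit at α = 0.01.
Chi-square goodness of fit test:
H₀: observed counts match expected distribution
H₁: observed counts differ from expected distribution
df = k - 1 = 4
χ² = Σ(O - E)²/E
   = (22 - 20.4)²/20.4 + (23 - 20.4)²/20.4 + (17 - 20.4)²/20.4 + (16 - 20.4)²/20.4 + (24 - 20.4)²/20.4
   = 0.125 + 0.331 + 0.567 + 0.949 + 0.635
   = 2.61
p-value = 0.6254

Since p-value > α = 0.01, we fail to reject H₀.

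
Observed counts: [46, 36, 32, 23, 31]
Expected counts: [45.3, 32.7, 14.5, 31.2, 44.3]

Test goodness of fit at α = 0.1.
Chi-square goodness of fit test:
H₀: observed counts match expected distribution
H₁: observed counts differ from expected distribution
df = k - 1 = 4
χ² = Σ(O - E)²/E
   = (46 - 45.3)²/45.3 + (36 - 32.7)²/32.7 + (32 - 14.5)²/14.5 + (23 - 31.2)²/31.2 + (31 - 44.3)²/44.3
   = 0.011 + 0.333 + 21.121 + 2.155 + 3.993
   = 27.61
p-value < 0.0001

Since p-value < α = 0.1, we reject H₀.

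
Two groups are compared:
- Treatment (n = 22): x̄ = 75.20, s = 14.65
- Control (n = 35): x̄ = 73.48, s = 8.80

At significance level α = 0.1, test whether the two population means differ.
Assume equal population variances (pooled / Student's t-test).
Student's two-sample t-test (equal variances):
H₀: μ₁ = μ₂
H₁: μ₁ ≠ μ₂
df = n₁ + n₂ - 2 = 55
Pooled variance s_p² = [(n₁-1)s₁² + (n₂-1)s₂²] / (n₁ + n₂ - 2) = [(21)(14.65²) + (34)(8.80²)] / 55 = 129.8188
SE = √(s_p²(1/n₁ + 1/n₂)) = √(129.8188 × (1/22 + 1/35)) = 3.1000
t = (x̄₁ - x̄₂) / SE = (75.20 - 73.48) / 3.1000 = 1.72 / 3.1000 = 0.555
p-value = 0.5813

Since p-value > α = 0.1, we fail to reject H₀.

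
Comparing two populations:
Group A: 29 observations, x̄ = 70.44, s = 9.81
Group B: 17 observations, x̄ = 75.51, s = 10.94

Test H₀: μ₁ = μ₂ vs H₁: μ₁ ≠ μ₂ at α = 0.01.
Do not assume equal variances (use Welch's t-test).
Welch's two-sample t-test:
H₀: μ₁ = μ₂
H₁: μ₁ ≠ μ₂
s₁²/n₁ = 9.81²/29 = 3.3185,  s₂²/n₂ = 10.94²/17 = 7.0402
SE = √(s₁²/n₁ + s₂²/n₂) = √(3.3185 + 7.0402) = 3.2185
df (Welch-Satterthwaite) = (s₁²/n₁ + s₂²/n₂)² / [(s₁²/n₁)²/(n₁-1) + (s₂²/n₂)²/(n₂-1)] ≈ 30.74
t = (x̄₁ - x̄₂) / SE = (70.44 - 75.51) / 3.2185 = -5.07 / 3.2185 = -1.575
p-value = 0.1254

Since p-value > α = 0.01, we fail to reject H₀.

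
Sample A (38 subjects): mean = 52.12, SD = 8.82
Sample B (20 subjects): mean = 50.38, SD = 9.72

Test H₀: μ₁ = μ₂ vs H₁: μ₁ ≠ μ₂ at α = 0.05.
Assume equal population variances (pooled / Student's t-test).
Student's two-sample t-test (equal variances):
H₀: μ₁ = μ₂
H₁: μ₁ ≠ μ₂
df = n₁ + n₂ - 2 = 56
Pooled variance s_p² = [(n₁-1)s₁² + (n₂-1)s₂²] / (n₁ + n₂ - 2) = [(37)(8.82²) + (19)(9.72²)] / 56 = 83.4537
SE = √(s_p²(1/n₁ + 1/n₂)) = √(83.4537 × (1/38 + 1/20)) = 2.5237
t = (x̄₁ - x̄₂) / SE = (52.12 - 50.38) / 2.5237 = 1.74 / 2.5237 = 0.689
p-value = 0.4934

Since p-value > α = 0.05, we fail to reject H₀.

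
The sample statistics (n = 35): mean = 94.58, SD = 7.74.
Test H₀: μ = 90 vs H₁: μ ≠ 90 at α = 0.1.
One-sample t-test:
H₀: μ = 90
H₁: μ ≠ 90
df = n - 1 = 34
t = (x̄ - μ₀) / (s/√n) = (94.58 - 90) / (7.74/√35) = 3.501
p-value = 0.0013

Since p-value < α = 0.1, we reject H₀.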